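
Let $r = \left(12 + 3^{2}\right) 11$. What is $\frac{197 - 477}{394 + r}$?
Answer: $- \frac{56}{125} \approx -0.448$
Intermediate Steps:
$r = 231$ ($r = \left(12 + 9\right) 11 = 21 \cdot 11 = 231$)
$\frac{197 - 477}{394 + r} = \frac{197 - 477}{394 + 231} = - \frac{280}{625} = \left(-280\right) \frac{1}{625} = - \frac{56}{125}$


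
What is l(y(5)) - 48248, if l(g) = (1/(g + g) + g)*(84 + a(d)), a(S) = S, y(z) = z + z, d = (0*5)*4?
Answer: -237019/5 ≈ -47404.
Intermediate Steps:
d = 0 (d = 0*4 = 0)
y(z) = 2*z
l(g) = 42/g + 84*g (l(g) = (1/(g + g) + g)*(84 + 0) = (1/(2*g) + g)*84 = (g + 1/(2*g))*84 = 42/g + 84*g)
l(y(5)) - 48248 = (42/((2*5)) + 84*(2*5)) - 48248 = (42/10 + 84*10) - 48248 = (42*(⅒) + 840) - 48248 = (21/5 + 840) - 48248 = 4221/5 - 48248 = -237019/5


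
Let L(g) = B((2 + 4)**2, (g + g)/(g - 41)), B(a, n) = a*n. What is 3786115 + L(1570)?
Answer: 5789082875/1529 ≈ 3.7862e+6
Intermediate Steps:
L(g) = 72*g/(-41 + g) (L(g) = (2 + 4)**2*((g + g)/(g - 41)) = 6**2*((2*g)/(-41 + g)) = 36*(2*g/(-41 + g)) = 72*g/(-41 + g))
3786115 + L(1570) = 3786115 + 72*1570/(-41 + 1570) = 3786115 + 72*1570/1529 = 3786115 + 72*1570*(1/1529) = 3786115 + 113040/1529 = 5789082875/1529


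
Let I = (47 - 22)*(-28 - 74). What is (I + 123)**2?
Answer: 5890329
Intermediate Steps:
I = -2550 (I = 25*(-102) = -2550)
(I + 123)**2 = (-2550 + 123)**2 = (-2427)**2 = 5890329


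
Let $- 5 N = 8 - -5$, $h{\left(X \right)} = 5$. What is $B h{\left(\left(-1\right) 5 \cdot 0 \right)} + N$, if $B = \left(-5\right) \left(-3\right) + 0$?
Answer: $\frac{362}{5} \approx 72.4$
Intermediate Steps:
$B = 15$ ($B = 15 + 0 = 15$)
$N = - \frac{13}{5}$ ($N = - \frac{8 - -5}{5} = - \frac{8 + 5}{5} = \left(- \frac{1}{5}\right) 13 = - \frac{13}{5} \approx -2.6$)
$B h{\left(\left(-1\right) 5 \cdot 0 \right)} + N = 15 \cdot 5 - \frac{13}{5} = 75 - \frac{13}{5} = \frac{362}{5}$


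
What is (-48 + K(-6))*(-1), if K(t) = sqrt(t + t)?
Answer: 48 - 2*I*sqrt(3) ≈ 48.0 - 3.4641*I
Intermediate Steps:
K(t) = sqrt(2)*sqrt(t) (K(t) = sqrt(2*t) = sqrt(2)*sqrt(t))
(-48 + K(-6))*(-1) = (-48 + sqrt(2)*sqrt(-6))*(-1) = (-48 + sqrt(2)*(I*sqrt(6)))*(-1) = (-48 + 2*I*sqrt(3))*(-1) = 48 - 2*I*sqrt(3)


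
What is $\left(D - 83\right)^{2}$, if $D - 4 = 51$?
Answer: $784$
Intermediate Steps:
$D = 55$ ($D = 4 + 51 = 55$)
$\left(D - 83\right)^{2} = \left(55 - 83\right)^{2} = \left(-28\right)^{2} = 784$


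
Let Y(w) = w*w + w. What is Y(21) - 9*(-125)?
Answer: 1587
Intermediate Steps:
Y(w) = w + w**2 (Y(w) = w**2 + w = w + w**2)
Y(21) - 9*(-125) = 21*(1 + 21) - 9*(-125) = 21*22 - 1*(-1125) = 462 + 1125 = 1587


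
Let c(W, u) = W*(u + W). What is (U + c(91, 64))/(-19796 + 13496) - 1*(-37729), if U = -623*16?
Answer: 11318503/300 ≈ 37728.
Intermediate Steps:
c(W, u) = W*(W + u)
U = -9968
(U + c(91, 64))/(-19796 + 13496) - 1*(-37729) = (-9968 + 91*(91 + 64))/(-19796 + 13496) - 1*(-37729) = (-9968 + 91*155)/(-6300) + 37729 = (-9968 + 14105)*(-1/6300) + 37729 = 4137*(-1/6300) + 37729 = -197/300 + 37729 = 11318503/300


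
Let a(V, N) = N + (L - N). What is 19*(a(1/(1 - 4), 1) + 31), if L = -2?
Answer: 551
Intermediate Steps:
a(V, N) = -2 (a(V, N) = N + (-2 - N) = -2)
19*(a(1/(1 - 4), 1) + 31) = 19*(-2 + 31) = 19*29 = 551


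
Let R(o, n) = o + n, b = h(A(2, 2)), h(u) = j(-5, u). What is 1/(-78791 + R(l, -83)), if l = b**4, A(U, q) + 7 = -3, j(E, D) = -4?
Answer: -1/78618 ≈ -1.2720e-5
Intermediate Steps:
A(U, q) = -10 (A(U, q) = -7 - 3 = -10)
h(u) = -4
b = -4
l = 256 (l = (-4)**4 = 256)
R(o, n) = n + o
1/(-78791 + R(l, -83)) = 1/(-78791 + (-83 + 256)) = 1/(-78791 + 173) = 1/(-78618) = -1/78618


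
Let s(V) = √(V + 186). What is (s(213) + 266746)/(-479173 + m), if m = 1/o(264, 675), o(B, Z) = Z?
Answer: -90026775/161720887 - 675*√399/323441774 ≈ -0.55672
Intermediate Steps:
s(V) = √(186 + V)
m = 1/675 ≈ 0.0014815
(s(213) + 266746)/(-479173 + m) = (√(186 + 213) + 266746)/(-479173 + 1/675) = (√399 + 266746)/(-323441774/675) = (266746 + √399)*(-675/323441774) = -90026775/161720887 - 675*√399/323441774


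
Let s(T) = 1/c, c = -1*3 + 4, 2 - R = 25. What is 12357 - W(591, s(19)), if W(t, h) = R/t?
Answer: 7303010/591 ≈ 12357.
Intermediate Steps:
R = -23 (R = 2 - 1*25 = 2 - 25 = -23)
c = 1 (c = -3 + 4 = 1)
s(T) = 1 (s(T) = 1/1 = 1)
W(t, h) = -23/t
12357 - W(591, s(19)) = 12357 - (-23)/591 = 12357 - 1*(-23/591) = 12357 + 23/591 = 7303010/591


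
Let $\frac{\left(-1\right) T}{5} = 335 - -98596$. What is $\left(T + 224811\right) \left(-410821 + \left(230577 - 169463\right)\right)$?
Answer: $94366335708$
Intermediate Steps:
$T = -494655$ ($T = - 5 \left(335 - -98596\right) = - 5 \left(335 + 98596\right) = \left(-5\right) 98931 = -494655$)
$\left(T + 224811\right) \left(-410821 + \left(230577 - 169463\right)\right) = \left(-494655 + 224811\right) \left(-410821 + \left(230577 - 169463\right)\right) = - 269844 \left(-410821 + 61114\right) = \left(-269844\right) \left(-349707\right) = 94366335708$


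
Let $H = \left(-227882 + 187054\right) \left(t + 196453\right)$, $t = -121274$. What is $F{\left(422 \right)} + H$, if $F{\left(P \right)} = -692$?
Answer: $-3069408904$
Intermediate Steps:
$H = -3069408212$ ($H = \left(-227882 + 187054\right) \left(-121274 + 196453\right) = \left(-40828\right) 75179 = -3069408212$)
$F{\left(422 \right)} + H = -692 - 3069408212 = -3069408904$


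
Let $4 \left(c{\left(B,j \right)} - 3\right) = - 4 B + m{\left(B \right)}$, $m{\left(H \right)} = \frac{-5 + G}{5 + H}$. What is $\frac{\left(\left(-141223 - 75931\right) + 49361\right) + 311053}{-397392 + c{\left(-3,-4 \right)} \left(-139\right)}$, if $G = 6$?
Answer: $- \frac{1146080}{3185947} \approx -0.35973$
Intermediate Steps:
$m{\left(H \right)} = \frac{1}{5 + H}$ ($m{\left(H \right)} = \frac{-5 + 6}{5 + H} = 1 \frac{1}{5 + H} = \frac{1}{5 + H}$)
$c{\left(B,j \right)} = 3 - B + \frac{1}{4 \left(5 + B\right)}$ ($c{\left(B,j \right)} = 3 + \frac{- 4 B + \frac{1}{5 + B}}{4} = 3 + \frac{\frac{1}{5 + B} - 4 B}{4} = 3 - \left(B - \frac{1}{4 \left(5 + B\right)}\right) = 3 - B + \frac{1}{4 \left(5 + B\right)}$)
$\frac{\left(\left(-141223 - 75931\right) + 49361\right) + 311053}{-397392 + c{\left(-3,-4 \right)} \left(-139\right)} = \frac{\left(\left(-141223 - 75931\right) + 49361\right) + 311053}{-397392 + \frac{\frac{1}{4} + \left(3 - -3\right) \left(5 - 3\right)}{5 - 3} \left(-139\right)} = \frac{\left(-217154 + 49361\right) + 311053}{-397392 + \frac{\frac{1}{4} + \left(3 + 3\right) 2}{2} \left(-139\right)} = \frac{-167793 + 311053}{-397392 + \frac{\frac{1}{4} + 6 \cdot 2}{2} \left(-139\right)} = \frac{143260}{-397392 + \frac{\frac{1}{4} + 12}{2} \left(-139\right)} = \frac{143260}{-397392 + \frac{1}{2} \cdot \frac{49}{4} \left(-139\right)} = \frac{143260}{-397392 + \frac{49}{8} \left(-139\right)} = \frac{143260}{-397392 - \frac{6811}{8}} = \frac{143260}{- \frac{3185947}{8}} = 143260 \left(- \frac{8}{3185947}\right) = - \frac{1146080}{3185947}$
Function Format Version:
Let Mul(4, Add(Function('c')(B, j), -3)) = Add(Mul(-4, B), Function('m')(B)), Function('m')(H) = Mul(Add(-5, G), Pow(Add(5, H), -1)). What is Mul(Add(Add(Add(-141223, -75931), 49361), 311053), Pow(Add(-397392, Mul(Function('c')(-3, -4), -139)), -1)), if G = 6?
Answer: Rational(-1146080, 3185947) ≈ -0.35973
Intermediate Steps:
Function('m')(H) = Pow(Add(5, H), -1) (Function('m')(H) = Mul(Add(-5, 6), Pow(Add(5, H), -1)) = Mul(1, Pow(Add(5, H), -1)) = Pow(Add(5, H), -1))
Function('c')(B, j) = Add(3, Mul(-1, B), Mul(Rational(1, 4), Pow(Add(5, B), -1))) (Function('c')(B, j) = Add(3, Mul(Rational(1, 4), Add(Mul(-4, B), Pow(Add(5, B), -1)))) = Add(3, Mul(Rational(1, 4), Add(Pow(Add(5, B), -1), Mul(-4, B)))) = Add(3, Add(Mul(-1, B), Mul(Rational(1, 4), Pow(Add(5, B), -1)))) = Add(3, Mul(-1, B), Mul(Rational(1, 4), Pow(Add(5, B), -1))))
Mul(Add(Add(Add(-141223, -75931), 49361), 311053), Pow(Add(-397392, Mul(Function('c')(-3, -4), -139)), -1)) = Mul(Add(Add(Add(-141223, -75931), 49361), 311053), Pow(Add(-397392, Mul(Mul(Pow(Add(5, -3), -1), Add(Rational(1, 4), Mul(Add(3, Mul(-1, -3)), Add(5, -3)))), -139)), -1)) = Mul(Add(Add(-217154, 49361), 311053), Pow(Add(-397392, Mul(Mul(Pow(2, -1), Add(Rational(1, 4), Mul(Add(3, 3), 2))), -139)), -1)) = Mul(Add(-167793, 311053), Pow(Add(-397392, Mul(Mul(Rational(1, 2), Add(Rational(1, 4), Mul(6, 2))), -139)), -1)) = Mul(143260, Pow(Add(-397392, Mul(Mul(Rational(1, 2), Add(Rational(1, 4), 12)), -139)), -1)) = Mul(143260, Pow(Add(-397392, Mul(Mul(Rational(1, 2), Rational(49, 4)), -139)), -1)) = Mul(143260, Pow(Add(-397392, Mul(Rational(49, 8), -139)), -1)) = Mul(143260, Pow(Add(-397392, Rational(-6811, 8)), -1)) = Mul(143260, Pow(Rational(-3185947, 8), -1)) = Mul(143260, Rational(-8, 3185947)) = Rational(-1146080, 3185947)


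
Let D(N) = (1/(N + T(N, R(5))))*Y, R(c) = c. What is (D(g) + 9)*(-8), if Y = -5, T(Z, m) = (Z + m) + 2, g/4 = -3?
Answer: -1264/17 ≈ -74.353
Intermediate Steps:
g = -12 (g = 4*(-3) = -12)
T(Z, m) = 2 + Z + m
D(N) = -5/(7 + 2*N) (D(N) = (1/(N + (2 + N + 5)))*(-5) = (1/(N + (7 + N)))*(-5) = (1/(7 + 2*N))*(-5) = -5/(7 + 2*N))
(D(g) + 9)*(-8) = (-5/(7 + 2*(-12)) + 9)*(-8) = (-5/(7 - 24) + 9)*(-8) = (-5/(-17) + 9)*(-8) = (-5*(-1/17) + 9)*(-8) = (5/17 + 9)*(-8) = (158/17)*(-8) = -1264/17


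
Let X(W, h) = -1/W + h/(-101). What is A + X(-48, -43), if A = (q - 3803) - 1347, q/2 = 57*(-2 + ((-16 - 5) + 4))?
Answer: -35465803/4848 ≈ -7315.6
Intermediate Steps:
q = -2166 (q = 2*(57*(-2 + ((-16 - 5) + 4))) = 2*(57*(-2 + (-21 + 4))) = 2*(57*(-2 - 17)) = 2*(57*(-19)) = 2*(-1083) = -2166)
X(W, h) = -1/W - h/101 (X(W, h) = -1/W + h*(-1/101) = -1/W - h/101)
A = -7316 (A = (-2166 - 3803) - 1347 = -5969 - 1347 = -7316)
A + X(-48, -43) = -7316 + (-1/(-48) - 1/101*(-43)) = -7316 + (-1*(-1/48) + 43/101) = -7316 + (1/48 + 43/101) = -7316 + 2165/4848 = -35465803/4848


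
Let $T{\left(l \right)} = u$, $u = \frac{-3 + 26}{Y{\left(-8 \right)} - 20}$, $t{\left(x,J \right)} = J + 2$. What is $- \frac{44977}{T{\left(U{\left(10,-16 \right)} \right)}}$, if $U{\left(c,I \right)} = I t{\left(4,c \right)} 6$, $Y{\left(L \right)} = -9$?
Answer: $\frac{1304333}{23} \approx 56710.0$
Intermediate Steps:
$t{\left(x,J \right)} = 2 + J$
$u = - \frac{23}{29}$ ($u = \frac{-3 + 26}{-9 - 20} = \frac{23}{-29} = 23 \left(- \frac{1}{29}\right) = - \frac{23}{29} \approx -0.7931$)
$U{\left(c,I \right)} = 6 I \left(2 + c\right)$ ($U{\left(c,I \right)} = I \left(2 + c\right) 6 = 6 I \left(2 + c\right)$)
$T{\left(l \right)} = - \frac{23}{29}$
$- \frac{44977}{T{\left(U{\left(10,-16 \right)} \right)}} = - \frac{44977}{- \frac{23}{29}} = \left(-44977\right) \left(- \frac{29}{23}\right) = \frac{1304333}{23}$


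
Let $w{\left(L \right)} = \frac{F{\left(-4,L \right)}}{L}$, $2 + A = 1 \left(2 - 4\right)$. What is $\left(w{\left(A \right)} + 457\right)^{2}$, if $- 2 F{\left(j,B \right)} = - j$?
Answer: $\frac{837225}{4} \approx 2.0931 \cdot 10^{5}$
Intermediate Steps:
$A = -4$ ($A = -2 + 1 \left(2 - 4\right) = -2 + 1 \left(-2\right) = -2 - 2 = -4$)
$F{\left(j,B \right)} = \frac{j}{2}$ ($F{\left(j,B \right)} = - \frac{\left(-1\right) j}{2} = \frac{j}{2}$)
$w{\left(L \right)} = - \frac{2}{L}$ ($w{\left(L \right)} = \frac{\frac{1}{2} \left(-4\right)}{L} = - \frac{2}{L}$)
$\left(w{\left(A \right)} + 457\right)^{2} = \left(- \frac{2}{-4} + 457\right)^{2} = \left(\left(-2\right) \left(- \frac{1}{4}\right) + 457\right)^{2} = \left(\frac{1}{2} + 457\right)^{2} = \left(\frac{915}{2}\right)^{2} = \frac{837225}{4}$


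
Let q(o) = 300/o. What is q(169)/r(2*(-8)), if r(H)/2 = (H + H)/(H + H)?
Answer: 150/169 ≈ 0.88757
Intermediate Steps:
r(H) = 2 (r(H) = 2*((H + H)/(H + H)) = 2*((2*H)/((2*H))) = 2*((2*H)*(1/(2*H))) = 2*1 = 2)
q(169)/r(2*(-8)) = (300/169)/2 = (300*(1/169))*(½) = (300/169)*(½) = 150/169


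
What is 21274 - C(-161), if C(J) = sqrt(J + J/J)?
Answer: 21274 - 4*I*sqrt(10) ≈ 21274.0 - 12.649*I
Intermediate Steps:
C(J) = sqrt(1 + J) (C(J) = sqrt(J + 1) = sqrt(1 + J))
21274 - C(-161) = 21274 - sqrt(1 - 161) = 21274 - sqrt(-160) = 21274 - 4*I*sqrt(10)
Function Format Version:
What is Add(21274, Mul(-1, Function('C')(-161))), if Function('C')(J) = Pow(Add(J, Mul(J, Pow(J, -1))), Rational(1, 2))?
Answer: Add(21274, Mul(-4, I, Pow(10, Rational(1, 2)))) ≈ Add(21274., Mul(-12.649, I))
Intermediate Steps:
Function('C')(J) = Pow(Add(1, J), Rational(1, 2)) (Function('C')(J) = Pow(Add(J, 1), Rational(1, 2)) = Pow(Add(1, J), Rational(1, 2)))
Add(21274, Mul(-1, Function('C')(-161))) = Add(21274, Mul(-1, Pow(Add(1, -161), Rational(1, 2)))) = Add(21274, Mul(-1, Pow(-160, Rational(1, 2)))) = Add(21274, Mul(-1, Mul(4, I, Pow(10, Rational(1, 2))))) = Add(21274, Mul(-4, I, Pow(10, Rational(1, 2))))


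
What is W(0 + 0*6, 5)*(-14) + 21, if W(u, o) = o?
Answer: -49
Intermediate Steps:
W(0 + 0*6, 5)*(-14) + 21 = 5*(-14) + 21 = -70 + 21 = -49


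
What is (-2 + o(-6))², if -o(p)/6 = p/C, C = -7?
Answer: 2500/49 ≈ 51.020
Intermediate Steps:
o(p) = 6*p/7 (o(p) = -6*p/(-7) = -6*p*(-1)/7 = -(-6)*p/7 = 6*p/7)
(-2 + o(-6))² = (-2 + (6/7)*(-6))² = (-2 - 36/7)² = (-50/7)² = 2500/49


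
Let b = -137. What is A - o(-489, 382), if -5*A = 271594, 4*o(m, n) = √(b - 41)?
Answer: -271594/5 - I*√178/4 ≈ -54319.0 - 3.3354*I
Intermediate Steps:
o(m, n) = I*√178/4 (o(m, n) = √(-137 - 41)/4 = √(-178)/4 = (I*√178)/4 = I*√178/4)
A = -271594/5 (A = -⅕*271594 = -271594/5 ≈ -54319.)
A - o(-489, 382) = -271594/5 - I*√178/4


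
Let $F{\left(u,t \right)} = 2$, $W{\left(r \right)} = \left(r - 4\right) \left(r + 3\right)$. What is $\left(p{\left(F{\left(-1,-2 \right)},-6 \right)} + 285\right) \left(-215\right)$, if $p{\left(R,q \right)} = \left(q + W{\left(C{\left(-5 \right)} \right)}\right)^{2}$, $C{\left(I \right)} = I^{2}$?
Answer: $-72886935$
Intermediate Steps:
$W{\left(r \right)} = \left(-4 + r\right) \left(3 + r\right)$
$p{\left(R,q \right)} = \left(588 + q\right)^{2}$ ($p{\left(R,q \right)} = \left(q - \left(37 - 625\right)\right)^{2} = \left(q - -588\right)^{2} = \left(q + 588\right)^{2} = \left(588 + q\right)^{2}$)
$\left(p{\left(F{\left(-1,-2 \right)},-6 \right)} + 285\right) \left(-215\right) = \left(\left(588 - 6\right)^{2} + 285\right) \left(-215\right) = \left(582^{2} + 285\right) \left(-215\right) = \left(338724 + 285\right) \left(-215\right) = 339009 \left(-215\right) = -72886935$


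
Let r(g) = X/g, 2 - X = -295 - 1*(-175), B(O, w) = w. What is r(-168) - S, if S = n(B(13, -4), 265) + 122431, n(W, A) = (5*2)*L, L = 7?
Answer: -10290145/84 ≈ -1.2250e+5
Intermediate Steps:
X = 122 (X = 2 - (-295 - 1*(-175)) = 2 - (-295 + 175) = 2 - 1*(-120) = 2 + 120 = 122)
n(W, A) = 70 (n(W, A) = (5*2)*7 = 10*7 = 70)
r(g) = 122/g
S = 122501 (S = 70 + 122431 = 122501)
r(-168) - S = 122/(-168) - 1*122501 = 122*(-1/168) - 122501 = -61/84 - 122501 = -10290145/84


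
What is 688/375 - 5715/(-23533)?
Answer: 18333829/8824875 ≈ 2.0775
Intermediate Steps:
688/375 - 5715/(-23533) = 688*(1/375) - 5715*(-1/23533) = 688/375 + 5715/23533 = 18333829/8824875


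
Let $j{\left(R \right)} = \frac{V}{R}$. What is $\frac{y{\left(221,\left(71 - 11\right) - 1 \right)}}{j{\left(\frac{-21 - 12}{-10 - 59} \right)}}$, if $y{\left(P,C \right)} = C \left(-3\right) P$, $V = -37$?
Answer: $\frac{430287}{851} \approx 505.63$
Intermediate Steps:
$y{\left(P,C \right)} = - 3 C P$
$j{\left(R \right)} = - \frac{37}{R}$
$\frac{y{\left(221,\left(71 - 11\right) - 1 \right)}}{j{\left(\frac{-21 - 12}{-10 - 59} \right)}} = \frac{\left(-3\right) \left(\left(71 - 11\right) - 1\right) 221}{\left(-37\right) \frac{1}{\left(-21 - 12\right) \frac{1}{-10 - 59}}} = \frac{\left(-3\right) \left(60 - 1\right) 221}{\left(-37\right) \frac{1}{\left(-33\right) \frac{1}{-69}}} = \frac{\left(-3\right) 59 \cdot 221}{\left(-37\right) \frac{1}{\left(-33\right) \left(- \frac{1}{69}\right)}} = - \frac{39117}{\left(-37\right) \frac{1}{\frac{11}{23}}} = - \frac{39117}{\left(-37\right) \frac{23}{11}} = - \frac{39117}{- \frac{851}{11}} = \left(-39117\right) \left(- \frac{11}{851}\right) = \frac{430287}{851}$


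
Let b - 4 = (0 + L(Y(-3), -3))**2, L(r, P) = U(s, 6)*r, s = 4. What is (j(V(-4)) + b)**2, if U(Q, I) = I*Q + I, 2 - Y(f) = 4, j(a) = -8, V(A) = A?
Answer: 12931216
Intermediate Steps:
Y(f) = -2 (Y(f) = 2 - 1*4 = 2 - 4 = -2)
U(Q, I) = I + I*Q
L(r, P) = 30*r (L(r, P) = (6*(1 + 4))*r = (6*5)*r = 30*r)
b = 3604 (b = 4 + (0 + 30*(-2))**2 = 4 + (0 - 60)**2 = 4 + (-60)**2 = 4 + 3600 = 3604)
(j(V(-4)) + b)**2 = (-8 + 3604)**2 = 3596**2 = 12931216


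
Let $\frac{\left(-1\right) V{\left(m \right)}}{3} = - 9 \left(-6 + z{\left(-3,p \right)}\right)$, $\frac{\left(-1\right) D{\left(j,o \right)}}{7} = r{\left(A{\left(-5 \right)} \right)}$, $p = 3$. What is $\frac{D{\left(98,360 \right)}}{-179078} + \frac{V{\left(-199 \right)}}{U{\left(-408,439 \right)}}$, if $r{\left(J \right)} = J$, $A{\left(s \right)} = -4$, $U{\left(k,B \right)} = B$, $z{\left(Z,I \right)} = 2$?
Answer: $- \frac{9676358}{39307621} \approx -0.24617$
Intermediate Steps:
$D{\left(j,o \right)} = 28$ ($D{\left(j,o \right)} = \left(-7\right) \left(-4\right) = 28$)
$V{\left(m \right)} = -108$ ($V{\left(m \right)} = - 3 \left(- 9 \left(-6 + 2\right)\right) = - 3 \left(\left(-9\right) \left(-4\right)\right) = \left(-3\right) 36 = -108$)
$\frac{D{\left(98,360 \right)}}{-179078} + \frac{V{\left(-199 \right)}}{U{\left(-408,439 \right)}} = \frac{28}{-179078} - \frac{108}{439} = 28 \left(- \frac{1}{179078}\right) - \frac{108}{439} = - \frac{14}{89539} - \frac{108}{439} = - \frac{9676358}{39307621}$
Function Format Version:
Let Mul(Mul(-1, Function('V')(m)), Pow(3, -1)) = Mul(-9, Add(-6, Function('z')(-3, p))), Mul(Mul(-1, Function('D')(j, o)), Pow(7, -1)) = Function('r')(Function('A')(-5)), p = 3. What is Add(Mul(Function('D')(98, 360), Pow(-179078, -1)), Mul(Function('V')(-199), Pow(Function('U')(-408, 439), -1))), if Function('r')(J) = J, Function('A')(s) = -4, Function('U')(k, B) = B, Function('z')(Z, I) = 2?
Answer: Rational(-9676358, 39307621) ≈ -0.24617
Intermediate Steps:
Function('D')(j, o) = 28 (Function('D')(j, o) = Mul(-7, -4) = 28)
Function('V')(m) = -108 (Function('V')(m) = Mul(-3, Mul(-9, Add(-6, 2))) = Mul(-3, Mul(-9, -4)) = Mul(-3, 36) = -108)
Add(Mul(Function('D')(98, 360), Pow(-179078, -1)), Mul(Function('V')(-199), Pow(Function('U')(-408, 439), -1))) = Add(Mul(28, Pow(-179078, -1)), Mul(-108, Pow(439, -1))) = Add(Mul(28, Rational(-1, 179078)), Mul(-108, Rational(1, 439))) = Add(Rational(-14, 89539), Rational(-108, 439)) = Rational(-9676358, 39307621)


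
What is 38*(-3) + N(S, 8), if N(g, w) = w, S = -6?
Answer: -106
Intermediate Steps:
38*(-3) + N(S, 8) = 38*(-3) + 8 = -114 + 8 = -106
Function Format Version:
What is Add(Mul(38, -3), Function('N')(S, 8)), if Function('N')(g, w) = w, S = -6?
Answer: -106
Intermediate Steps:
Add(Mul(38, -3), Function('N')(S, 8)) = Add(Mul(38, -3), 8) = Add(-114, 8) = -106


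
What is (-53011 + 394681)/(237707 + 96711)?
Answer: 24405/23887 ≈ 1.0217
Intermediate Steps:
(-53011 + 394681)/(237707 + 96711) = 341670/334418 = 341670*(1/334418) = 24405/23887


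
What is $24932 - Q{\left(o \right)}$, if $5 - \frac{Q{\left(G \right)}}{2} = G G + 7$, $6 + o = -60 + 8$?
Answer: $31664$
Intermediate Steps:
$o = -58$ ($o = -6 + \left(-60 + 8\right) = -6 - 52 = -58$)
$Q{\left(G \right)} = -4 - 2 G^{2}$ ($Q{\left(G \right)} = 10 - 2 \left(G G + 7\right) = 10 - 2 \left(G^{2} + 7\right) = 10 - 2 \left(7 + G^{2}\right) = 10 - \left(14 + 2 G^{2}\right) = -4 - 2 G^{2}$)
$24932 - Q{\left(o \right)} = 24932 - \left(-4 - 2 \left(-58\right)^{2}\right) = 24932 - \left(-4 - 6728\right) = 24932 - -6732 = 24932 + 6732 = 31664$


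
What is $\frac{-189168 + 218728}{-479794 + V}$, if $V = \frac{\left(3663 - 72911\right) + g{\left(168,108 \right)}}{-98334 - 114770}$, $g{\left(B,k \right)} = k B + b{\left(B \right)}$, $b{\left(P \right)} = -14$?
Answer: $- \frac{3149677120}{51122984729} \approx -0.06161$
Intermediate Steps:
$g{\left(B,k \right)} = -14 + B k$ ($g{\left(B,k \right)} = k B - 14 = B k - 14 = -14 + B k$)
$V = \frac{25559}{106552}$ ($V = \frac{\left(3663 - 72911\right) + \left(-14 + 168 \cdot 108\right)}{-98334 - 114770} = \frac{-69248 + \left(-14 + 18144\right)}{-213104} = \left(-69248 + 18130\right) \left(- \frac{1}{213104}\right) = \left(-51118\right) \left(- \frac{1}{213104}\right) = \frac{25559}{106552} \approx 0.23987$)
$\frac{-189168 + 218728}{-479794 + V} = \frac{-189168 + 218728}{-479794 + \frac{25559}{106552}} = \frac{29560}{- \frac{51122984729}{106552}} = 29560 \left(- \frac{106552}{51122984729}\right) = - \frac{3149677120}{51122984729}$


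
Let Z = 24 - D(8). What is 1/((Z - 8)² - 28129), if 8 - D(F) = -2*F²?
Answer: -1/13729 ≈ -7.2839e-5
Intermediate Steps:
D(F) = 8 + 2*F² (D(F) = 8 - (-2)*F² = 8 + 2*F²)
Z = -112 (Z = 24 - (8 + 2*8²) = 24 - (8 + 2*64) = 24 - (8 + 128) = 24 - 1*136 = 24 - 136 = -112)
1/((Z - 8)² - 28129) = 1/((-112 - 8)² - 28129) = 1/((-120)² - 28129) = 1/(14400 - 28129) = 1/(-13729) = -1/13729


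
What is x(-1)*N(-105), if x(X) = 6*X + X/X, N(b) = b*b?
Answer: -55125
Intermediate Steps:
N(b) = b²
x(X) = 1 + 6*X (x(X) = 6*X + 1 = 1 + 6*X)
x(-1)*N(-105) = (1 + 6*(-1))*(-105)² = (1 - 6)*11025 = -5*11025 = -55125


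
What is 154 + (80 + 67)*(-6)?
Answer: -728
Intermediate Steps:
154 + (80 + 67)*(-6) = 154 + 147*(-6) = 154 - 882 = -728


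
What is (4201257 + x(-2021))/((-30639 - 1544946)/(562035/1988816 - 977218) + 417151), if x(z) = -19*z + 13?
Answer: 8239823122493976657/810738701672368163 ≈ 10.163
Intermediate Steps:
x(z) = 13 - 19*z
(4201257 + x(-2021))/((-30639 - 1544946)/(562035/1988816 - 977218) + 417151) = (4201257 + (13 - 19*(-2021)))/((-30639 - 1544946)/(562035/1988816 - 977218) + 417151) = (4201257 + (13 + 38399))/(-1575585/(562035*(1/1988816) - 977218) + 417151) = (4201257 + 38412)/(-1575585/(562035/1988816 - 977218) + 417151) = 4239669/(-1575585/(-1943506231853/1988816) + 417151) = 4239669/(-1575585*(-1988816/1943506231853) + 417151) = 4239669/(3133548657360/1943506231853 + 417151) = 4239669/(810738701672368163/1943506231853) = 4239669*(1943506231853/810738701672368163) = 8239823122493976657/810738701672368163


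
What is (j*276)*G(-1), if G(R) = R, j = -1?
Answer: 276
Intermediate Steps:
(j*276)*G(-1) = -1*276*(-1) = -276*(-1) = 276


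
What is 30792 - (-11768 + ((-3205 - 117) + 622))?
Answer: 45260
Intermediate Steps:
30792 - (-11768 + ((-3205 - 117) + 622)) = 30792 - (-11768 + (-3322 + 622)) = 30792 - (-11768 - 2700) = 30792 - 1*(-14468) = 30792 + 14468 = 45260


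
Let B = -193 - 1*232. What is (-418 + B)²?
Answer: 710649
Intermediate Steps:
B = -425 (B = -193 - 232 = -425)
(-418 + B)² = (-418 - 425)² = (-843)² = 710649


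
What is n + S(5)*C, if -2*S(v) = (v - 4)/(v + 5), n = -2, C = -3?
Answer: -37/20 ≈ -1.8500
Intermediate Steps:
S(v) = -(-4 + v)/(2*(5 + v)) (S(v) = -(v - 4)/(2*(v + 5)) = -(-4 + v)/(2*(5 + v)))
n + S(5)*C = -2 + ((4 - 1*5)/(2*(5 + 5)))*(-3) = -2 + ((½)*(4 - 5)/10)*(-3) = -2 + ((½)*(⅒)*(-1))*(-3) = -2 - 1/20*(-3) = -2 + 3/20 = -37/20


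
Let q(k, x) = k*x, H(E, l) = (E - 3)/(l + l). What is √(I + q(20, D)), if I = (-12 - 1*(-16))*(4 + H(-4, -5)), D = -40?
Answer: 3*I*√2170/5 ≈ 27.95*I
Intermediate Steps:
H(E, l) = (-3 + E)/(2*l) (H(E, l) = (-3 + E)/((2*l)) = (-3 + E)*(1/(2*l)) = (-3 + E)/(2*l))
I = 94/5 (I = (-12 - 1*(-16))*(4 + (½)*(-3 - 4)/(-5)) = (-12 + 16)*(4 + (½)*(-⅕)*(-7)) = 4*(4 + 7/10) = 4*(47/10) = 94/5 ≈ 18.800)
√(I + q(20, D)) = √(94/5 + 20*(-40)) = √(94/5 - 800) = √(-3906/5) = 3*I*√2170/5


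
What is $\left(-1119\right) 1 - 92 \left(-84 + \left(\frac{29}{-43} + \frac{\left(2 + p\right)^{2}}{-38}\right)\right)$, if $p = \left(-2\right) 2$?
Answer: $\frac{5458157}{817} \approx 6680.7$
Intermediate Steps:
$p = -4$
$\left(-1119\right) 1 - 92 \left(-84 + \left(\frac{29}{-43} + \frac{\left(2 + p\right)^{2}}{-38}\right)\right) = \left(-1119\right) 1 - 92 \left(-84 + \left(\frac{29}{-43} + \frac{\left(2 - 4\right)^{2}}{-38}\right)\right) = -1119 - 92 \left(-84 + \left(29 \left(- \frac{1}{43}\right) + \left(-2\right)^{2} \left(- \frac{1}{38}\right)\right)\right) = -1119 - 92 \left(-84 + \left(- \frac{29}{43} + 4 \left(- \frac{1}{38}\right)\right)\right) = -1119 - 92 \left(-84 - \frac{637}{817}\right) = -1119 - 92 \left(- \frac{69265}{817}\right) = -1119 - - \frac{6372380}{817} = -1119 + \frac{6372380}{817} = \frac{5458157}{817}$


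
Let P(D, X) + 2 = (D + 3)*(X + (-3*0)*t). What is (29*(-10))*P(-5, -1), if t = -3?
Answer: 0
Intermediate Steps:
P(D, X) = -2 + X*(3 + D) (P(D, X) = -2 + (D + 3)*(X - 3*0*(-3)) = -2 + (3 + D)*(X + 0*(-3)) = -2 + (3 + D)*(X + 0) = -2 + (3 + D)*X = -2 + X*(3 + D))
(29*(-10))*P(-5, -1) = (29*(-10))*(-2 + 3*(-1) - 5*(-1)) = -290*(-2 - 3 + 5) = -290*0 = 0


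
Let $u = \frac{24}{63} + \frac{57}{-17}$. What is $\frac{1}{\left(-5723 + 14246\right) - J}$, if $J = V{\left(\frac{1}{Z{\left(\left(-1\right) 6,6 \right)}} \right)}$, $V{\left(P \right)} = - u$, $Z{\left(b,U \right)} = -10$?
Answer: $\frac{357}{3041650} \approx 0.00011737$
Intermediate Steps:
$u = - \frac{1061}{357}$ ($u = 24 \cdot \frac{1}{63} + 57 \left(- \frac{1}{17}\right) = \frac{8}{21} - \frac{57}{17} = - \frac{1061}{357} \approx -2.972$)
$V{\left(P \right)} = \frac{1061}{357}$ ($V{\left(P \right)} = \left(-1\right) \left(- \frac{1061}{357}\right) = \frac{1061}{357}$)
$J = \frac{1061}{357} \approx 2.972$
$\frac{1}{\left(-5723 + 14246\right) - J} = \frac{1}{\left(-5723 + 14246\right) - \frac{1061}{357}} = \frac{1}{8523 - \frac{1061}{357}} = \frac{1}{\frac{3041650}{357}} = \frac{357}{3041650}$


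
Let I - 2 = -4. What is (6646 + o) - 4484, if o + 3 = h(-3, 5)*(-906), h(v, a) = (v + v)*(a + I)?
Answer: 18467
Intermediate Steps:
I = -2 (I = 2 - 4 = -2)
h(v, a) = 2*v*(-2 + a) (h(v, a) = (v + v)*(a - 2) = (2*v)*(-2 + a) = 2*v*(-2 + a))
o = 16305 (o = -3 + (2*(-3)*(-2 + 5))*(-906) = -3 + (2*(-3)*3)*(-906) = -3 - 18*(-906) = -3 + 16308 = 16305)
(6646 + o) - 4484 = (6646 + 16305) - 4484 = 22951 - 4484 = 18467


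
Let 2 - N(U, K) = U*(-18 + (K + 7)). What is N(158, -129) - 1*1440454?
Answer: -1418332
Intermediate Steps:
N(U, K) = 2 - U*(-11 + K) (N(U, K) = 2 - U*(-18 + (K + 7)) = 2 - U*(-18 + (7 + K)) = 2 - U*(-11 + K))
N(158, -129) - 1*1440454 = (2 + 11*158 - 1*(-129)*158) - 1*1440454 = (2 + 1738 + 20382) - 1440454 = 22122 - 1440454 = -1418332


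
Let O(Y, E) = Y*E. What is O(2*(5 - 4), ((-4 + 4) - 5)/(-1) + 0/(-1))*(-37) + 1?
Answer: -369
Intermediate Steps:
O(Y, E) = E*Y
O(2*(5 - 4), ((-4 + 4) - 5)/(-1) + 0/(-1))*(-37) + 1 = ((((-4 + 4) - 5)/(-1) + 0/(-1))*(2*(5 - 4)))*(-37) + 1 = (((0 - 5)*(-1) + 0*(-1))*(2*1))*(-37) + 1 = ((-5*(-1) + 0)*2)*(-37) + 1 = ((5 + 0)*2)*(-37) + 1 = (5*2)*(-37) + 1 = 10*(-37) + 1 = -370 + 1 = -369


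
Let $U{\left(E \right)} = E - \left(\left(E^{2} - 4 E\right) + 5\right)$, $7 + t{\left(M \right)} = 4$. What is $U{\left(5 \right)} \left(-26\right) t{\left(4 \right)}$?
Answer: $-390$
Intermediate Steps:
$t{\left(M \right)} = -3$ ($t{\left(M \right)} = -7 + 4 = -3$)
$U{\left(E \right)} = -5 - E^{2} + 5 E$ ($U{\left(E \right)} = E - \left(5 + E^{2} - 4 E\right) = -5 - E^{2} + 5 E$)
$U{\left(5 \right)} \left(-26\right) t{\left(4 \right)} = \left(-5 - 5^{2} + 5 \cdot 5\right) \left(-26\right) \left(-3\right) = \left(-5 - 25 + 25\right) \left(-26\right) \left(-3\right) = \left(-5\right) \left(-26\right) \left(-3\right) = 130 \left(-3\right) = -390$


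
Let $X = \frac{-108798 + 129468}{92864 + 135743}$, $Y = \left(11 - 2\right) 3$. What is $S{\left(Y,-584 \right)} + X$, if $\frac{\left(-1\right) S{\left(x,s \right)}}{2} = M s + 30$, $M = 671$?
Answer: $\frac{179152011146}{228607} \approx 7.8367 \cdot 10^{5}$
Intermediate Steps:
$Y = 27$ ($Y = 9 \cdot 3 = 27$)
$S{\left(x,s \right)} = -60 - 1342 s$ ($S{\left(x,s \right)} = - 2 \left(671 s + 30\right) = - 2 \left(30 + 671 s\right) = -60 - 1342 s$)
$X = \frac{20670}{228607} \approx 0.090417$
$S{\left(Y,-584 \right)} + X = \left(-60 - -783728\right) + \frac{20670}{228607} = \left(-60 + 783728\right) + \frac{20670}{228607} = 783668 + \frac{20670}{228607} = \frac{179152011146}{228607}$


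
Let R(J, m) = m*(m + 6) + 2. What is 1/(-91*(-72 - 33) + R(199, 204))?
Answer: 1/52397 ≈ 1.9085e-5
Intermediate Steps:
R(J, m) = 2 + m*(6 + m) (R(J, m) = m*(6 + m) + 2 = 2 + m*(6 + m))
1/(-91*(-72 - 33) + R(199, 204)) = 1/(-91*(-72 - 33) + (2 + 204² + 6*204)) = 1/(-91*(-105) + (2 + 41616 + 1224)) = 1/(9555 + 42842) = 1/52397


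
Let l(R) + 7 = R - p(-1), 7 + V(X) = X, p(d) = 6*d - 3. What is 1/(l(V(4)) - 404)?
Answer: -1/405 ≈ -0.0024691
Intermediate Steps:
p(d) = -3 + 6*d
V(X) = -7 + X
l(R) = 2 + R (l(R) = -7 + (R - (-3 + 6*(-1))) = -7 + (R - (-3 - 6)) = -7 + (R - 1*(-9)) = -7 + (R + 9) = -7 + (9 + R) = 2 + R)
1/(l(V(4)) - 404) = 1/((2 + (-7 + 4)) - 404) = 1/((2 - 3) - 404) = 1/(-1 - 404) = 1/(-405) = -1/405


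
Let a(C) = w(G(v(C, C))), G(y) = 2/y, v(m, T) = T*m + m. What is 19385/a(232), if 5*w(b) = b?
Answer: 2619688900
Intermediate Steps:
v(m, T) = m + T*m
w(b) = b/5
a(C) = 2/(5*C*(1 + C)) (a(C) = (2/((C*(1 + C))))/5 = (2*(1/(C*(1 + C))))/5 = (2/(C*(1 + C)))/5 = 2/(5*C*(1 + C)))
19385/a(232) = 19385/(((⅖)/(232*(1 + 232)))) = 19385/(((⅖)*(1/232)/233)) = 19385/(((⅖)*(1/232)*(1/233))) = 19385/(1/135140) = 19385*135140 = 2619688900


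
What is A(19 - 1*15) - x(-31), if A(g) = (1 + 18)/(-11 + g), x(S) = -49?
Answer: 324/7 ≈ 46.286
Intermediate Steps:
A(g) = 19/(-11 + g)
A(19 - 1*15) - x(-31) = 19/(-11 + (19 - 1*15)) - 1*(-49) = 19/(-11 + (19 - 15)) + 49 = 19/(-11 + 4) + 49 = 19/(-7) + 49 = 19*(-1/7) + 49 = -19/7 + 49 = 324/7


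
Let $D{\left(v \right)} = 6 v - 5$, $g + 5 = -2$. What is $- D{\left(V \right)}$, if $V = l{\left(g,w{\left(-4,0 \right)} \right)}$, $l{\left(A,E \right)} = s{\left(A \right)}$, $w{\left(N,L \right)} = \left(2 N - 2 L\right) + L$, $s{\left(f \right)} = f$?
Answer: $47$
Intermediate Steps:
$g = -7$ ($g = -5 - 2 = -7$)
$w{\left(N,L \right)} = - L + 2 N$ ($w{\left(N,L \right)} = \left(- 2 L + 2 N\right) + L = - L + 2 N$)
$l{\left(A,E \right)} = A$
$V = -7$
$D{\left(v \right)} = -5 + 6 v$
$- D{\left(V \right)} = - (-5 + 6 \left(-7\right)) = - (-5 - 42) = \left(-1\right) \left(-47\right) = 47$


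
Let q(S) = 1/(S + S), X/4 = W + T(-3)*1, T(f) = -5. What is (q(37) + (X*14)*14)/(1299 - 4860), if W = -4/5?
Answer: 1682459/1317570 ≈ 1.2769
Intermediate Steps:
W = -⅘ (W = -4*⅕ = -⅘ ≈ -0.80000)
X = -116/5 (X = 4*(-⅘ - 5*1) = 4*(-⅘ - 5) = 4*(-29/5) = -116/5 ≈ -23.200)
q(S) = 1/(2*S)
(q(37) + (X*14)*14)/(1299 - 4860) = ((½)/37 - 116/5*14*14)/(1299 - 4860) = ((½)*(1/37) - 1624/5*14)/(-3561) = (1/74 - 22736/5)*(-1/3561) = -1682459/370*(-1/3561) = 1682459/1317570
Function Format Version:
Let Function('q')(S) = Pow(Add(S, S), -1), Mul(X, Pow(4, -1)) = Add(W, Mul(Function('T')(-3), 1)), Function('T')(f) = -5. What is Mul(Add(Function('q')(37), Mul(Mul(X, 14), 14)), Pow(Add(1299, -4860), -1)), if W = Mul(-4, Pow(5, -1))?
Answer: Rational(1682459, 1317570) ≈ 1.2769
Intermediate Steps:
W = Rational(-4, 5) (W = Mul(-4, Rational(1, 5)) = Rational(-4, 5) ≈ -0.80000)
X = Rational(-116, 5) (X = Mul(4, Add(Rational(-4, 5), Mul(-5, 1))) = Mul(4, Add(Rational(-4, 5), -5)) = Mul(4, Rational(-29, 5)) = Rational(-116, 5) ≈ -23.200)
Function('q')(S) = Mul(Rational(1, 2), Pow(S, -1)) (Function('q')(S) = Pow(Mul(2, S), -1) = Mul(Rational(1, 2), Pow(S, -1)))
Mul(Add(Function('q')(37), Mul(Mul(X, 14), 14)), Pow(Add(1299, -4860), -1)) = Mul(Add(Mul(Rational(1, 2), Pow(37, -1)), Mul(Mul(Rational(-116, 5), 14), 14)), Pow(Add(1299, -4860), -1)) = Mul(Add(Mul(Rational(1, 2), Rational(1, 37)), Mul(Rational(-1624, 5), 14)), Pow(-3561, -1)) = Mul(Add(Rational(1, 74), Rational(-22736, 5)), Rational(-1, 3561)) = Mul(Rational(-1682459, 370), Rational(-1, 3561)) = Rational(1682459, 1317570)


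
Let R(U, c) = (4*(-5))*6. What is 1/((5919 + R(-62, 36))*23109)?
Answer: 1/134009091 ≈ 7.4622e-9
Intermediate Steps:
R(U, c) = -120 (R(U, c) = -20*6 = -120)
1/((5919 + R(-62, 36))*23109) = 1/((5919 - 120)*23109) = (1/23109)/5799 = (1/5799)*(1/23109) = 1/134009091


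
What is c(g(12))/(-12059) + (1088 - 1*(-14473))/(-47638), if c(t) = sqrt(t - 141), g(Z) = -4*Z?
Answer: -15561/47638 - 3*I*sqrt(21)/12059 ≈ -0.32665 - 0.00114*I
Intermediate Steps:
c(t) = sqrt(-141 + t)
c(g(12))/(-12059) + (1088 - 1*(-14473))/(-47638) = sqrt(-141 - 4*12)/(-12059) + (1088 - 1*(-14473))/(-47638) = sqrt(-141 - 48)*(-1/12059) + (1088 + 14473)*(-1/47638) = sqrt(-189)*(-1/12059) + 15561*(-1/47638) = (3*I*sqrt(21))*(-1/12059) - 15561/47638 = -3*I*sqrt(21)/12059 - 15561/47638 = -15561/47638 - 3*I*sqrt(21)/12059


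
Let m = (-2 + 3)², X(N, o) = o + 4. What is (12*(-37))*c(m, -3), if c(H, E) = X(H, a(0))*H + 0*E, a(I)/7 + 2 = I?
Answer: 4440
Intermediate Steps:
a(I) = -14 + 7*I
X(N, o) = 4 + o
m = 1 (m = 1² = 1)
c(H, E) = -10*H (c(H, E) = (4 + (-14 + 7*0))*H + 0*E = (4 + (-14 + 0))*H + 0 = (4 - 14)*H + 0 = -10*H + 0 = -10*H)
(12*(-37))*c(m, -3) = (12*(-37))*(-10*1) = -444*(-10) = 4440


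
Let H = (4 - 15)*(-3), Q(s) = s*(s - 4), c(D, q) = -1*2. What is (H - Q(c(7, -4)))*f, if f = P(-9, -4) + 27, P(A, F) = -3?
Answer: 504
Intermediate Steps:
c(D, q) = -2
Q(s) = s*(-4 + s)
f = 24 (f = -3 + 27 = 24)
H = 33 (H = -11*(-3) = 33)
(H - Q(c(7, -4)))*f = (33 - (-2)*(-4 - 2))*24 = (33 - (-2)*(-6))*24 = (33 - 1*12)*24 = (33 - 12)*24 = 21*24 = 504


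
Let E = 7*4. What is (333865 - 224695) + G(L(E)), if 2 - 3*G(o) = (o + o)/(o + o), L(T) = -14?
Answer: 327511/3 ≈ 1.0917e+5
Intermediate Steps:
E = 28
G(o) = 1/3 (G(o) = 2/3 - (o + o)/(3*(o + o)) = 2/3 - 2*o/(3*(2*o)) = 2/3 - 2*o*1/(2*o)/3 = 2/3 - 1/3*1 = 2/3 - 1/3 = 1/3)
(333865 - 224695) + G(L(E)) = (333865 - 224695) + 1/3 = 109170 + 1/3 = 327511/3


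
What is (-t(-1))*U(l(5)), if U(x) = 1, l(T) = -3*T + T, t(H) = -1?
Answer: 1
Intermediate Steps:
l(T) = -2*T
(-t(-1))*U(l(5)) = -1*(-1)*1 = 1*1 = 1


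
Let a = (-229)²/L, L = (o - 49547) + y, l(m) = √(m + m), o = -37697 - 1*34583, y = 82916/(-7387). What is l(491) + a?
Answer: -387381667/900018965 + √982 ≈ 30.906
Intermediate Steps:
y = -82916/7387 (y = 82916*(-1/7387) = -82916/7387 ≈ -11.225)
o = -72280 (o = -37697 - 34583 = -72280)
l(m) = √2*√m (l(m) = √(2*m) = √2*√m)
L = -900018965/7387 (L = (-72280 - 49547) - 82916/7387 = -121827 - 82916/7387 = -900018965/7387 ≈ -1.2184e+5)
a = -387381667/900018965 (a = (-229)²/(-900018965/7387) = 52441*(-7387/900018965) = -387381667/900018965 ≈ -0.43042)
l(491) + a = √2*√491 - 387381667/900018965 = √982 - 387381667/900018965 = -387381667/900018965 + √982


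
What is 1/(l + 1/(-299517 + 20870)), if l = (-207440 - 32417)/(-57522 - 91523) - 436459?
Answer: -41530942115/18126486629286351 ≈ -2.2912e-6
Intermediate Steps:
l = -65051791798/149045 (l = -239857/(-149045) - 436459 = -239857*(-1/149045) - 436459 = 239857/149045 - 436459 = -65051791798/149045 ≈ -4.3646e+5)
1/(l + 1/(-299517 + 20870)) = 1/(-65051791798/149045 + 1/(-299517 + 20870)) = 1/(-65051791798/149045 + 1/(-278647)) = 1/(-65051791798/149045 - 1/278647) = 1/(-18126486629286351/41530942115) = -41530942115/18126486629286351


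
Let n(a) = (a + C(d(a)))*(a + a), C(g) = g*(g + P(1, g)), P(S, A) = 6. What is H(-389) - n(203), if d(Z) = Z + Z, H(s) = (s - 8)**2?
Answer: -67837241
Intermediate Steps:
H(s) = (-8 + s)**2
d(Z) = 2*Z
C(g) = g*(6 + g) (C(g) = g*(g + 6) = g*(6 + g))
n(a) = 2*a*(a + 2*a*(6 + 2*a)) (n(a) = (a + (2*a)*(6 + 2*a))*(a + a) = (a + 2*a*(6 + 2*a))*(2*a) = 2*a*(a + 2*a*(6 + 2*a)))
H(-389) - n(203) = (-8 - 389)**2 - 203**2*(26 + 8*203) = (-397)**2 - 41209*(26 + 1624) = 157609 - 41209*1650 = 157609 - 1*67994850 = 157609 - 67994850 = -67837241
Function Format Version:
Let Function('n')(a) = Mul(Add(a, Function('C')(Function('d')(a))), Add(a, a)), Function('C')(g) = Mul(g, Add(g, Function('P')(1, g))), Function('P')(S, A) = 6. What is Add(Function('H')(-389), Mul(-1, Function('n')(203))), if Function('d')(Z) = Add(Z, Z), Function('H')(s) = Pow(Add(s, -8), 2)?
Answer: -67837241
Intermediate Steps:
Function('H')(s) = Pow(Add(-8, s), 2)
Function('d')(Z) = Mul(2, Z)
Function('C')(g) = Mul(g, Add(6, g)) (Function('C')(g) = Mul(g, Add(g, 6)) = Mul(g, Add(6, g)))
Function('n')(a) = Mul(2, a, Add(a, Mul(2, a, Add(6, Mul(2, a))))) (Function('n')(a) = Mul(Add(a, Mul(Mul(2, a), Add(6, Mul(2, a)))), Add(a, a)) = Mul(Add(a, Mul(2, a, Add(6, Mul(2, a)))), Mul(2, a)) = Mul(2, a, Add(a, Mul(2, a, Add(6, Mul(2, a))))))
Add(Function('H')(-389), Mul(-1, Function('n')(203))) = Add(Pow(Add(-8, -389), 2), Mul(-1, Mul(Pow(203, 2), Add(26, Mul(8, 203))))) = Add(Pow(-397, 2), Mul(-1, Mul(41209, Add(26, 1624)))) = Add(157609, Mul(-1, Mul(41209, 1650))) = Add(157609, Mul(-1, 67994850)) = Add(157609, -67994850) = -67837241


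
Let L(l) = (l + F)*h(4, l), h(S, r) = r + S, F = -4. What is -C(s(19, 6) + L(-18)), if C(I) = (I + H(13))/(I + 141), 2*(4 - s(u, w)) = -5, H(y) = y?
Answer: -655/911 ≈ -0.71899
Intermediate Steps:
s(u, w) = 13/2 (s(u, w) = 4 - ½*(-5) = 4 + 5/2 = 13/2)
h(S, r) = S + r
L(l) = (-4 + l)*(4 + l) (L(l) = (l - 4)*(4 + l) = (-4 + l)*(4 + l))
C(I) = (13 + I)/(141 + I) (C(I) = (I + 13)/(I + 141) = (13 + I)/(141 + I))
-C(s(19, 6) + L(-18)) = -(13 + (13/2 + (-16 + (-18)²)))/(141 + (13/2 + (-16 + (-18)²))) = -(13 + (13/2 + (-16 + 324)))/(141 + (13/2 + (-16 + 324))) = -(13 + (13/2 + 308))/(141 + (13/2 + 308)) = -(13 + 629/2)/(141 + 629/2) = -655/(911/2*2) = -2*655/(911*2) = -1*655/911 = -655/911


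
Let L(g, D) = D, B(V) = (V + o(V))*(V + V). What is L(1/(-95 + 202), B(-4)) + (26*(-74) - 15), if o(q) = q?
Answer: -1875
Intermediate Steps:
B(V) = 4*V² (B(V) = (V + V)*(V + V) = (2*V)*(2*V) = 4*V²)
L(1/(-95 + 202), B(-4)) + (26*(-74) - 15) = 4*(-4)² + (26*(-74) - 15) = 4*16 + (-1924 - 15) = 64 - 1939 = -1875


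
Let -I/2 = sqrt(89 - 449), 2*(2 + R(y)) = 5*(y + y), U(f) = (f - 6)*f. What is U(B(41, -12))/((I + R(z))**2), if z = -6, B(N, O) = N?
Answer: 1435/(16*(8 + 3*I*sqrt(10))**2) ≈ -0.098325 - 0.57403*I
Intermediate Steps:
U(f) = f*(-6 + f) (U(f) = (-6 + f)*f = f*(-6 + f))
R(y) = -2 + 5*y (R(y) = -2 + (5*(y + y))/2 = -2 + (5*(2*y))/2 = -2 + (10*y)/2 = -2 + 5*y)
I = -12*I*sqrt(10) (I = -2*sqrt(89 - 449) = -12*I*sqrt(10) ≈ -37.947*I)
U(B(41, -12))/((I + R(z))**2) = (41*(-6 + 41))/((-12*I*sqrt(10) + (-2 + 5*(-6)))**2) = (41*35)/((-12*I*sqrt(10) + (-2 - 30))**2) = 1435/((-12*I*sqrt(10) - 32)**2) = 1435/((-32 - 12*I*sqrt(10))**2) = 1435/(-32 - 12*I*sqrt(10))**2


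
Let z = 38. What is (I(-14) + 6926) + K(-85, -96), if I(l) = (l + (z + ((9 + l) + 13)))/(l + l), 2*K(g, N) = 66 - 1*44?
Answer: 48551/7 ≈ 6935.9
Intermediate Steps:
K(g, N) = 11 (K(g, N) = (66 - 1*44)/2 = (66 - 44)/2 = (1/2)*22 = 11)
I(l) = (60 + 2*l)/(2*l) (I(l) = (l + (38 + ((9 + l) + 13)))/(l + l) = (l + (38 + (22 + l)))/((2*l)) = (l + (60 + l))*(1/(2*l)) = (60 + 2*l)*(1/(2*l)) = (60 + 2*l)/(2*l))
(I(-14) + 6926) + K(-85, -96) = ((30 - 14)/(-14) + 6926) + 11 = (-1/14*16 + 6926) + 11 = (-8/7 + 6926) + 11 = 48474/7 + 11 = 48551/7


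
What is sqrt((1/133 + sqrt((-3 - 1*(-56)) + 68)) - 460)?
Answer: 2*I*sqrt(1985557)/133 ≈ 21.189*I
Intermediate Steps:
sqrt((1/133 + sqrt((-3 - 1*(-56)) + 68)) - 460) = sqrt((1/133 + sqrt((-3 + 56) + 68)) - 460) = sqrt((1/133 + sqrt(53 + 68)) - 460) = sqrt((1/133 + sqrt(121)) - 460) = sqrt((1/133 + 11) - 460) = sqrt(1464/133 - 460) = sqrt(-59716/133) = 2*I*sqrt(1985557)/133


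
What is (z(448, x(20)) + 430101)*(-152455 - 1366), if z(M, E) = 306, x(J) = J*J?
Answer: -66205635147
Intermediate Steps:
x(J) = J²
(z(448, x(20)) + 430101)*(-152455 - 1366) = (306 + 430101)*(-152455 - 1366) = 430407*(-153821) = -66205635147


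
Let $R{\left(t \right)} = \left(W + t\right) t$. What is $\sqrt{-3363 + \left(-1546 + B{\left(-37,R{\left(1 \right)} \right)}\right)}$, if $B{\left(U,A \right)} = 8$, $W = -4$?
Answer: $13 i \sqrt{29} \approx 70.007 i$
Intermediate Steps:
$R{\left(t \right)} = t \left(-4 + t\right)$ ($R{\left(t \right)} = \left(-4 + t\right) t = t \left(-4 + t\right)$)
$\sqrt{-3363 + \left(-1546 + B{\left(-37,R{\left(1 \right)} \right)}\right)} = \sqrt{-3363 + \left(-1546 + 8\right)} = \sqrt{-3363 - 1538} = \sqrt{-4901} = 13 i \sqrt{29}$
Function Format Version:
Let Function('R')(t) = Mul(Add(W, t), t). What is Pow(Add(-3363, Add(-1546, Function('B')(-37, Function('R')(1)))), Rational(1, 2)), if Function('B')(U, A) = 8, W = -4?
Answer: Mul(13, I, Pow(29, Rational(1, 2))) ≈ Mul(70.007, I)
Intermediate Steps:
Function('R')(t) = Mul(t, Add(-4, t)) (Function('R')(t) = Mul(Add(-4, t), t) = Mul(t, Add(-4, t)))
Pow(Add(-3363, Add(-1546, Function('B')(-37, Function('R')(1)))), Rational(1, 2)) = Pow(Add(-3363, Add(-1546, 8)), Rational(1, 2)) = Pow(Add(-3363, -1538), Rational(1, 2)) = Pow(-4901, Rational(1, 2)) = Mul(13, I, Pow(29, Rational(1, 2)))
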